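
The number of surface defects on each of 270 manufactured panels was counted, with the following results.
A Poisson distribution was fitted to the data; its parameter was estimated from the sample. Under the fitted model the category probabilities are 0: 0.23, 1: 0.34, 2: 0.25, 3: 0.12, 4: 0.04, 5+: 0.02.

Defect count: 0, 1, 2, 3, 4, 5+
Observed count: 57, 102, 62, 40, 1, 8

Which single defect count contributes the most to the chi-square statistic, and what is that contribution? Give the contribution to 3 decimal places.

4, 8.893

Expected counts E_i = n·p_i: 270×0.23 = 62.1, 270×0.34 = 91.8, 270×0.25 = 67.5, 270×0.12 = 32.4, 270×0.04 = 10.8, 270×0.02 = 5.4.
χ² = (57−62.1)²/62.1 + (102−91.8)²/91.8 + (62−67.5)²/67.5 + (40−32.4)²/32.4 + (1−10.8)²/10.8 + (8−5.4)²/5.4
   = 0.4188 + 1.1333 + 0.4481 + 1.7827 + 8.8926 + 1.2519
The largest term is for 4: 8.893.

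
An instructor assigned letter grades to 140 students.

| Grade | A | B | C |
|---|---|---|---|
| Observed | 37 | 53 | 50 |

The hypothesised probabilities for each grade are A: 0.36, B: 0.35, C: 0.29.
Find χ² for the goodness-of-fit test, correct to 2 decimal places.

Expected counts E_i = n·p_i: 140×0.36 = 50.4, 140×0.35 = 49, 140×0.29 = 40.6.
cat         O        E   (O−E)²/E
A          37     50.4      3.563
B          53       49      0.327
C          50     40.6      2.176
Sum = 6.07

6.07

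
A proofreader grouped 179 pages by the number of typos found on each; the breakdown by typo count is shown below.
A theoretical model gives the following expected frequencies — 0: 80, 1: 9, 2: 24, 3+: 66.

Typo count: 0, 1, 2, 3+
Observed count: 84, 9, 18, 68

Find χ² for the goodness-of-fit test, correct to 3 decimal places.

cat         O        E   (O−E)²/E
0          84       80     0.2000
1           9        9     0.0000
2          18       24     1.5000
3+         68       66     0.0606
Sum = 1.761

1.761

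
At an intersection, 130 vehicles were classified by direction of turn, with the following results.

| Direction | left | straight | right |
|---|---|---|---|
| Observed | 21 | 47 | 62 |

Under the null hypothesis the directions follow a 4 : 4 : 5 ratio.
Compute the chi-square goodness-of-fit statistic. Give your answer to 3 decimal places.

13.130

Ratio total = 13. Expected counts: 130×4/13 = 40, 130×4/13 = 40, 130×5/13 = 50.
χ² = (21−40)²/40 + (47−40)²/40 + (62−50)²/50
   = 9.0250 + 1.2250 + 2.8800
Sum = 13.130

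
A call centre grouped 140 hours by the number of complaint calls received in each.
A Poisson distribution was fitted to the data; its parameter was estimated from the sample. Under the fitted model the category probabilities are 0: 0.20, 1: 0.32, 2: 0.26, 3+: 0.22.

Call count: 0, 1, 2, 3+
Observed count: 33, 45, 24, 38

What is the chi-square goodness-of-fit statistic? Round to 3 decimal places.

6.801

Expected counts E_i = n·p_i: 140×0.20 = 28, 140×0.32 = 44.8, 140×0.26 = 36.4, 140×0.22 = 30.8.
0: (33 − 28)²/28 = 25/28 = 0.8929
1: (45 − 44.8)²/44.8 = 0.04/44.8 = 0.0009
2: (24 − 36.4)²/36.4 = 153.76/36.4 = 4.2242
3+: (38 − 30.8)²/30.8 = 51.84/30.8 = 1.6831
Sum = 6.801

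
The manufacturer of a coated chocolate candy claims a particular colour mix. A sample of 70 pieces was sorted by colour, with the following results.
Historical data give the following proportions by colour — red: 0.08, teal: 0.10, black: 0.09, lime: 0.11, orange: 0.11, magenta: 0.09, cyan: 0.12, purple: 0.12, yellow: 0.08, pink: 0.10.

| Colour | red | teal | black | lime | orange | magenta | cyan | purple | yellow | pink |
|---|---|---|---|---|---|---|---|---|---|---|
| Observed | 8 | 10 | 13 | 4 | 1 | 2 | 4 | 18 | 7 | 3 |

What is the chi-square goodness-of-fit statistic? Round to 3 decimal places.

35.894

Expected counts E_i = n·p_i: 70×0.08 = 5.6, 70×0.10 = 7, 70×0.09 = 6.3, 70×0.11 = 7.7, 70×0.11 = 7.7, 70×0.09 = 6.3, 70×0.12 = 8.4, 70×0.12 = 8.4, 70×0.08 = 5.6, 70×0.10 = 7.
red: (8 − 5.6)²/5.6 = 5.76/5.6 = 1.0286
teal: (10 − 7)²/7 = 9/7 = 1.2857
black: (13 − 6.3)²/6.3 = 44.89/6.3 = 7.1254
lime: (4 − 7.7)²/7.7 = 13.69/7.7 = 1.7779
orange: (1 − 7.7)²/7.7 = 44.89/7.7 = 5.8299
magenta: (2 − 6.3)²/6.3 = 18.49/6.3 = 2.9349
cyan: (4 − 8.4)²/8.4 = 19.36/8.4 = 2.3048
purple: (18 − 8.4)²/8.4 = 92.16/8.4 = 10.9714
yellow: (7 − 5.6)²/5.6 = 1.96/5.6 = 0.3500
pink: (3 − 7)²/7 = 16/7 = 2.2857
Sum = 35.894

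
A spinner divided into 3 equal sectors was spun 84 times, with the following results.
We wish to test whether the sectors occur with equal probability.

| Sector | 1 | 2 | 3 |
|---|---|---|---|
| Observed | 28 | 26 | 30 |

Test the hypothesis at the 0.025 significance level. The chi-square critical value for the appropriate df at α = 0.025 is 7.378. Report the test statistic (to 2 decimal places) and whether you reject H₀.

0.29; do not reject

Under H₀ each category has probability 1/3, so each expected count is 84/3 = 28.
cat         O        E   (O−E)²/E
1          28       28      0.000
2          26       28      0.143
3          30       28      0.143
Sum = 0.29
df = 2. Since 0.29 < 7.378, we do not reject H₀.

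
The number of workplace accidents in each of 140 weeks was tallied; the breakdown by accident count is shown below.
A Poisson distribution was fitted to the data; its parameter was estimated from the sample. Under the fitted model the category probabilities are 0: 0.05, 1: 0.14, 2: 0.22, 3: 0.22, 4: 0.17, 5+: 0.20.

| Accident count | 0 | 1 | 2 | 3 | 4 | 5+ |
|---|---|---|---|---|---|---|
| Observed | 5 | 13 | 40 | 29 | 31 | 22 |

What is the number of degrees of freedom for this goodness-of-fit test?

4

There are k = 6 categories and 1 parameter estimated from the data, so df = 6 − 1 − 1 = 4.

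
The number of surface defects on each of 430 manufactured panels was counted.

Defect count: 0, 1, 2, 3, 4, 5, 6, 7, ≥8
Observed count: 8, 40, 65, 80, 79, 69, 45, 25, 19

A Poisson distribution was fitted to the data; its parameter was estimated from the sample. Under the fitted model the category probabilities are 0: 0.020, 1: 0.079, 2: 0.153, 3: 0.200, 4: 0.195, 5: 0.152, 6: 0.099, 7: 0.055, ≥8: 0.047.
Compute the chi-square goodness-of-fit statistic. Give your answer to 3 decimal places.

Expected counts E_i = n·p_i: 430×0.020 = 8.6, 430×0.079 = 33.97, 430×0.153 = 65.79, 430×0.200 = 86, 430×0.195 = 83.85, 430×0.152 = 65.36, 430×0.099 = 42.57, 430×0.055 = 23.65, 430×0.047 = 20.21.
χ² = (8−8.6)²/8.6 + (40−33.97)²/33.97 + (65−65.79)²/65.79 + (80−86)²/86 + (79−83.85)²/83.85 + (69−65.36)²/65.36 + (45−42.57)²/42.57 + (25−23.65)²/23.65 + (19−20.21)²/20.21
   = 0.0419 + 1.0704 + 0.0095 + 0.4186 + 0.2805 + 0.2027 + 0.1387 + 0.0771 + 0.0724
Sum = 2.312

2.312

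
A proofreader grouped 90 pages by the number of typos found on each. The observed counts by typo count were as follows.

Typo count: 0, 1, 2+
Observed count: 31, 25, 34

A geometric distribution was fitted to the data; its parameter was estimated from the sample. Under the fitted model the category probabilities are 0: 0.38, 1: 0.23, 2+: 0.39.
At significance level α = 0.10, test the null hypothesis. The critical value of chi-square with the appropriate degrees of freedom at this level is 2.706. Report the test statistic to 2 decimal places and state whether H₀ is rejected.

Expected counts E_i = n·p_i: 90×0.38 = 34.2, 90×0.23 = 20.7, 90×0.39 = 35.1.
0: (31 − 34.2)²/34.2 = 10.24/34.2 = 0.299
1: (25 − 20.7)²/20.7 = 18.49/20.7 = 0.893
2+: (34 − 35.1)²/35.1 = 1.21/35.1 = 0.034
Sum = 1.23
df = 1. Since 1.23 < 2.706, we do not reject H₀.

1.23; do not reject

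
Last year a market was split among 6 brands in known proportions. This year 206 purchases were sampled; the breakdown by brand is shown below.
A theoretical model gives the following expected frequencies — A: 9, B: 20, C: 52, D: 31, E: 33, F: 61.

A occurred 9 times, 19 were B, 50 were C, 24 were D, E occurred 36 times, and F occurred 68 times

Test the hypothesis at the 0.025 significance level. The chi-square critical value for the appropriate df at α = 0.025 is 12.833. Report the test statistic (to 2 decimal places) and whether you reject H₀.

χ² = (9−9)²/9 + (19−20)²/20 + (50−52)²/52 + (24−31)²/31 + (36−33)²/33 + (68−61)²/61
   = 0.000 + 0.050 + 0.077 + 1.581 + 0.273 + 0.803
Sum = 2.78
df = 5. Since 2.78 < 12.833, we do not reject H₀.

2.78; do not reject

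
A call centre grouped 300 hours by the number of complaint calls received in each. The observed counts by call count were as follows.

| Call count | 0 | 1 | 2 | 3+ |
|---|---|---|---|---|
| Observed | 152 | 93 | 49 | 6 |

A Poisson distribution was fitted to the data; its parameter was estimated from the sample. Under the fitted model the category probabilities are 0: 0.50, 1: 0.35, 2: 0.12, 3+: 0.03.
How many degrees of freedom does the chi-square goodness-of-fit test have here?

There are k = 4 categories and 1 parameter estimated from the data, so df = 4 − 1 − 1 = 2.

2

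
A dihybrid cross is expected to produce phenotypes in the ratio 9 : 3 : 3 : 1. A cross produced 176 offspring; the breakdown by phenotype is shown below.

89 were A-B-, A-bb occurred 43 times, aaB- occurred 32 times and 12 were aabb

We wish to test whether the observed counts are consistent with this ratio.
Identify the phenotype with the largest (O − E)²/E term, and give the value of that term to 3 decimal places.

A-bb, 3.030

Ratio total = 16. Expected counts: 176×9/16 = 99, 176×3/16 = 33, 176×3/16 = 33, 176×1/16 = 11.
cat         O        E   (O−E)²/E
A-B-       89       99     1.0101
A-bb       43       33     3.0303
aaB-       32       33     0.0303
aabb       12       11     0.0909
The largest term is for A-bb: 3.030.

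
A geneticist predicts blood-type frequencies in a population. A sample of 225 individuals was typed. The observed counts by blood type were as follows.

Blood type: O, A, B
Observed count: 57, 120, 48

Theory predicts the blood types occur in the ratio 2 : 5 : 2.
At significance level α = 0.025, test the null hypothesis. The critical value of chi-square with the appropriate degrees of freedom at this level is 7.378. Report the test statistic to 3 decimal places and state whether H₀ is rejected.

1.260; do not reject

Ratio total = 9. Expected counts: 225×2/9 = 50, 225×5/9 = 125, 225×2/9 = 50.
O: (57 − 50)²/50 = 49/50 = 0.9800
A: (120 − 125)²/125 = 25/125 = 0.2000
B: (48 − 50)²/50 = 4/50 = 0.0800
Sum = 1.260
df = 2. Since 1.260 < 7.378, we do not reject H₀.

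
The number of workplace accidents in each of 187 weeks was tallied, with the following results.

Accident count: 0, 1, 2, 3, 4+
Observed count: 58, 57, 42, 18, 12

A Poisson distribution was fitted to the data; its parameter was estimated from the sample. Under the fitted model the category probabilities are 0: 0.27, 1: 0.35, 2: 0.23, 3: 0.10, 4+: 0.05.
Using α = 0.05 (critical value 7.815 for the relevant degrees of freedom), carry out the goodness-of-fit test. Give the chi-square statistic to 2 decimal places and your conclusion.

3.01; do not reject

Expected counts E_i = n·p_i: 187×0.27 = 50.49, 187×0.35 = 65.45, 187×0.23 = 43.01, 187×0.10 = 18.7, 187×0.05 = 9.35.
cat         O        E   (O−E)²/E
0          58    50.49      1.117
1          57    65.45      1.091
2          42    43.01      0.024
3          18     18.7      0.026
4+         12     9.35      0.751
Sum = 3.01
df = 3. Since 3.01 < 7.815, we do not reject H₀.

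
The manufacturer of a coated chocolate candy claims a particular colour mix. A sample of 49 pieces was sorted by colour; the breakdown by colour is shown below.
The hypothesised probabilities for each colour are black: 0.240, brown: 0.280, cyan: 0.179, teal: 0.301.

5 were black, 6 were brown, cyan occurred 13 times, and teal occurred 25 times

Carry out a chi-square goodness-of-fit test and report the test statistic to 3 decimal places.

Expected counts E_i = n·p_i: 49×0.240 = 11.76, 49×0.280 = 13.72, 49×0.179 = 8.771, 49×0.301 = 14.749.
χ² = (5−11.76)²/11.76 + (6−13.72)²/13.72 + (13−8.771)²/8.771 + (25−14.749)²/14.749
   = 3.8859 + 4.3439 + 2.0390 + 7.1248
Sum = 17.394

17.394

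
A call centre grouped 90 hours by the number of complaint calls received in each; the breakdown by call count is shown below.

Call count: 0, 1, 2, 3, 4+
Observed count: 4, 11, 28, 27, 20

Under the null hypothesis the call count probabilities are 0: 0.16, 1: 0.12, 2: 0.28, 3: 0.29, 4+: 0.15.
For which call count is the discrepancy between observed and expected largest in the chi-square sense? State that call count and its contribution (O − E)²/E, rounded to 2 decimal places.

0, 7.51

Expected counts E_i = n·p_i: 90×0.16 = 14.4, 90×0.12 = 10.8, 90×0.28 = 25.2, 90×0.29 = 26.1, 90×0.15 = 13.5.
cat         O        E   (O−E)²/E
0           4     14.4      7.511
1          11     10.8      0.004
2          28     25.2      0.311
3          27     26.1      0.031
4+         20     13.5      3.130
The largest term is for 0: 7.51.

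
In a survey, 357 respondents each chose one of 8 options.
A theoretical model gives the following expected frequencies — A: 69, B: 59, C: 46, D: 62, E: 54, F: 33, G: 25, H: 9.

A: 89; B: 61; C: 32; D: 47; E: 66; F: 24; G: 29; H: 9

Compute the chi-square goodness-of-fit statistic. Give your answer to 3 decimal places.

19.516

χ² = (89−69)²/69 + (61−59)²/59 + (32−46)²/46 + (47−62)²/62 + (66−54)²/54 + (24−33)²/33 + (29−25)²/25 + (9−9)²/9
   = 5.7971 + 0.0678 + 4.2609 + 3.6290 + 2.6667 + 2.4545 + 0.6400 + 0.0000
Sum = 19.516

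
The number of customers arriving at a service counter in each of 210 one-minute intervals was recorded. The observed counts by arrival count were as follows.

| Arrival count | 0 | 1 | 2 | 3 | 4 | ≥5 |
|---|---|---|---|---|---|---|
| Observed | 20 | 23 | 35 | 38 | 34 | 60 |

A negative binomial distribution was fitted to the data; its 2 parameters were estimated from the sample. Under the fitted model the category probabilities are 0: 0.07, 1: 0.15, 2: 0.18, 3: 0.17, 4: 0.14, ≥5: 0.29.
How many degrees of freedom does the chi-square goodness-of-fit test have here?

There are k = 6 categories and 2 parameters estimated from the data, so df = 6 − 1 − 2 = 3.

3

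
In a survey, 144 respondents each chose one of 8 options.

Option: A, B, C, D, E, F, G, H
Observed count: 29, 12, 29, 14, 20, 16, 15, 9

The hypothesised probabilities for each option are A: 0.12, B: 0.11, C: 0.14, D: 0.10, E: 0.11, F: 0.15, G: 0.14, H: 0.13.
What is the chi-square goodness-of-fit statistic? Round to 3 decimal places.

Expected counts E_i = n·p_i: 144×0.12 = 17.28, 144×0.11 = 15.84, 144×0.14 = 20.16, 144×0.10 = 14.4, 144×0.11 = 15.84, 144×0.15 = 21.6, 144×0.14 = 20.16, 144×0.13 = 18.72.
cat         O        E   (O−E)²/E
A          29    17.28     7.9490
B          12    15.84     0.9309
C          29    20.16     3.8763
D          14     14.4     0.0111
E          20    15.84     1.0925
F          16     21.6     1.4519
G          15    20.16     1.3207
H           9    18.72     5.0469
Sum = 21.679

21.679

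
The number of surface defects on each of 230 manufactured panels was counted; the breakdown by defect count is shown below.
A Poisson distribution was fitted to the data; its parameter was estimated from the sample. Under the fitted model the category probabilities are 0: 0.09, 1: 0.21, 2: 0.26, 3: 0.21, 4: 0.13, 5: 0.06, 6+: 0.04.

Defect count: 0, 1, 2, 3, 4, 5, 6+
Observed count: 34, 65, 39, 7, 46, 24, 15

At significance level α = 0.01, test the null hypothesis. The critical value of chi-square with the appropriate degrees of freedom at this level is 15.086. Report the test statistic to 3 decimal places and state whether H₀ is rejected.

76.734; reject

Expected counts E_i = n·p_i: 230×0.09 = 20.7, 230×0.21 = 48.3, 230×0.26 = 59.8, 230×0.21 = 48.3, 230×0.13 = 29.9, 230×0.06 = 13.8, 230×0.04 = 9.2.
0: (34 − 20.7)²/20.7 = 176.89/20.7 = 8.5454
1: (65 − 48.3)²/48.3 = 278.89/48.3 = 5.7741
2: (39 − 59.8)²/59.8 = 432.64/59.8 = 7.2348
3: (7 − 48.3)²/48.3 = 1705.69/48.3 = 35.3145
4: (46 − 29.9)²/29.9 = 259.21/29.9 = 8.6692
5: (24 − 13.8)²/13.8 = 104.04/13.8 = 7.5391
6+: (15 − 9.2)²/9.2 = 33.64/9.2 = 3.6565
Sum = 76.734
df = 5. Since 76.734 > 15.086, we reject H₀.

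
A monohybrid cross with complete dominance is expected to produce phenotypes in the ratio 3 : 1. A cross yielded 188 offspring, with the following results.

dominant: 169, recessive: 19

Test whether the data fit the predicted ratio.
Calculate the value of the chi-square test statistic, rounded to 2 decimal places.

22.24

Ratio total = 4. Expected counts: 188×3/4 = 141, 188×1/4 = 47.
χ² = (169−141)²/141 + (19−47)²/47
   = 5.560 + 16.681
Sum = 22.24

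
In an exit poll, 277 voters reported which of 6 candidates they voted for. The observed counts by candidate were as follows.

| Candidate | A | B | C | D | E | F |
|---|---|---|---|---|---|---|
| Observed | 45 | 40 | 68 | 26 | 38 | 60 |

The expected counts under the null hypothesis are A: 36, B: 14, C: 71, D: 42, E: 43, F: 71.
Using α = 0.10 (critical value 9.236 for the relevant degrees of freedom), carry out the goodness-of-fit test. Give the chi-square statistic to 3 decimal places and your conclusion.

χ² = (45−36)²/36 + (40−14)²/14 + (68−71)²/71 + (26−42)²/42 + (38−43)²/43 + (60−71)²/71
   = 2.2500 + 48.2857 + 0.1268 + 6.0952 + 0.5814 + 1.7042
Sum = 59.043
df = 5. Since 59.043 > 9.236, we reject H₀.

59.043; reject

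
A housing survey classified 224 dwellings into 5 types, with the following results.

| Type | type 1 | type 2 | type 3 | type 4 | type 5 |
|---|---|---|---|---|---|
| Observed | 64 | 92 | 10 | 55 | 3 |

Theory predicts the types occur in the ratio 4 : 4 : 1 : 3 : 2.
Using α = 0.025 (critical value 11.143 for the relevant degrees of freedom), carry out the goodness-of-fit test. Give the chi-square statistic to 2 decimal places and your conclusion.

Ratio total = 14. Expected counts: 224×4/14 = 64, 224×4/14 = 64, 224×1/14 = 16, 224×3/14 = 48, 224×2/14 = 32.
type 1: (64 − 64)²/64 = 0/64 = 0.000
type 2: (92 − 64)²/64 = 784/64 = 12.250
type 3: (10 − 16)²/16 = 36/16 = 2.250
type 4: (55 − 48)²/48 = 49/48 = 1.021
type 5: (3 − 32)²/32 = 841/32 = 26.281
Sum = 41.80
df = 4. Since 41.80 > 11.143, we reject H₀.

41.80; reject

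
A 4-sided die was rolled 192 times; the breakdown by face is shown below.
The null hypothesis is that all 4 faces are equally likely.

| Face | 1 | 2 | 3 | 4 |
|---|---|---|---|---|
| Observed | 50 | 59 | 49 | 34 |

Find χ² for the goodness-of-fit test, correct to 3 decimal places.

Expected count for each of the 4 categories: 192/4 = 48.
cat         O        E   (O−E)²/E
1          50       48     0.0833
2          59       48     2.5208
3          49       48     0.0208
4          34       48     4.0833
Sum = 6.708

6.708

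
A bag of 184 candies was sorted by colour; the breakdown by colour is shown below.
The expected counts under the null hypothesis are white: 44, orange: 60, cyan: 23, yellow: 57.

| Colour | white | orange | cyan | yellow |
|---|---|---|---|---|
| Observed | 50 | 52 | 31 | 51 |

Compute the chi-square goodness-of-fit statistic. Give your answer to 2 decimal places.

χ² = (50−44)²/44 + (52−60)²/60 + (31−23)²/23 + (51−57)²/57
   = 0.818 + 1.067 + 2.783 + 0.632
Sum = 5.30

5.30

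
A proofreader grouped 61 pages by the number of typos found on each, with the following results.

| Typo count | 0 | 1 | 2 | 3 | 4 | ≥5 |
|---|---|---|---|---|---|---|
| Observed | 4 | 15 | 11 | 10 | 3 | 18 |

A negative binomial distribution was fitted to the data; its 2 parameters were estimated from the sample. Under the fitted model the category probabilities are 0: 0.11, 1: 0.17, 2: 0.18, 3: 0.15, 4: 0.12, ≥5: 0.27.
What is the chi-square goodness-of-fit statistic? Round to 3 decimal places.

Expected counts E_i = n·p_i: 61×0.11 = 6.71, 61×0.17 = 10.37, 61×0.18 = 10.98, 61×0.15 = 9.15, 61×0.12 = 7.32, 61×0.27 = 16.47.
χ² = (4−6.71)²/6.71 + (15−10.37)²/10.37 + (11−10.98)²/10.98 + (10−9.15)²/9.15 + (3−7.32)²/7.32 + (18−16.47)²/16.47
   = 1.0945 + 2.0672 + 0.0000 + 0.0790 + 2.5495 + 0.1421
Sum = 5.932

5.932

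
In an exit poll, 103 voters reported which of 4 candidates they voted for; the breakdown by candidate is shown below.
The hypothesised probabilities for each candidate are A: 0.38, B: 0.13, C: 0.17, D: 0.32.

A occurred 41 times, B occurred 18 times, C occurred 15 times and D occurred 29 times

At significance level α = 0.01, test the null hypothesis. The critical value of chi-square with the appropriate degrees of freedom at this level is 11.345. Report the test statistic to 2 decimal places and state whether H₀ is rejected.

2.51; do not reject

Expected counts E_i = n·p_i: 103×0.38 = 39.14, 103×0.13 = 13.39, 103×0.17 = 17.51, 103×0.32 = 32.96.
χ² = (41−39.14)²/39.14 + (18−13.39)²/13.39 + (15−17.51)²/17.51 + (29−32.96)²/32.96
   = 0.088 + 1.587 + 0.360 + 0.476
Sum = 2.51
df = 3. Since 2.51 < 11.345, we do not reject H₀.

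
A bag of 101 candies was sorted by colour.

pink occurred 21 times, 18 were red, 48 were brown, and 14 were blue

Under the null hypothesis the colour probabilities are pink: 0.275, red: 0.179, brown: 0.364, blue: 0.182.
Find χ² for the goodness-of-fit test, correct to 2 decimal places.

Expected counts E_i = n·p_i: 101×0.275 = 27.775, 101×0.179 = 18.079, 101×0.364 = 36.764, 101×0.182 = 18.382.
cat         O        E   (O−E)²/E
pink       21   27.775      1.653
red        18   18.079      0.000
brown      48   36.764      3.434
blue       14   18.382      1.045
Sum = 6.13

6.13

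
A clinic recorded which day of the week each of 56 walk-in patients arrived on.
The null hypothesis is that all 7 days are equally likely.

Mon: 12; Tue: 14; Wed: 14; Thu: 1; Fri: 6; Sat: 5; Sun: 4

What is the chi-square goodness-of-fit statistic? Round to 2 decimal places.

20.75

Under H₀ each category has probability 1/7, so each expected count is 56/7 = 8.
Mon: (12 − 8)²/8 = 16/8 = 2.000
Tue: (14 − 8)²/8 = 36/8 = 4.500
Wed: (14 − 8)²/8 = 36/8 = 4.500
Thu: (1 − 8)²/8 = 49/8 = 6.125
Fri: (6 − 8)²/8 = 4/8 = 0.500
Sat: (5 − 8)²/8 = 9/8 = 1.125
Sun: (4 − 8)²/8 = 16/8 = 2.000
Sum = 20.75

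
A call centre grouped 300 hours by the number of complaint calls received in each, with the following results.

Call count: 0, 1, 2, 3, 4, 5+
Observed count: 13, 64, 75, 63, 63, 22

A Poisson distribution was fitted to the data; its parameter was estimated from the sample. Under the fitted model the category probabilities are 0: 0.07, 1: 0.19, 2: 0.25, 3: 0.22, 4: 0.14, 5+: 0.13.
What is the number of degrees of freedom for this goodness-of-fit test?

4

There are k = 6 categories and 1 parameter estimated from the data, so df = 6 − 1 − 1 = 4.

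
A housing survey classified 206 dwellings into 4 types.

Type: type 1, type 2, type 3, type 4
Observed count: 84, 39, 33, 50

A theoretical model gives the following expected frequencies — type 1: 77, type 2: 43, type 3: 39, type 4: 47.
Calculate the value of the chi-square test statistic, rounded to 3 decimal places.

2.123

χ² = (84−77)²/77 + (39−43)²/43 + (33−39)²/39 + (50−47)²/47
   = 0.6364 + 0.3721 + 0.9231 + 0.1915
Sum = 2.123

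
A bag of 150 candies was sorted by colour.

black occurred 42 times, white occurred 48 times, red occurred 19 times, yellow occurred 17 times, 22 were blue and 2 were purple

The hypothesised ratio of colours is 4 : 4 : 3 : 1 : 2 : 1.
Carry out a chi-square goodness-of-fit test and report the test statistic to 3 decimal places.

Ratio total = 15. Expected counts: 150×4/15 = 40, 150×4/15 = 40, 150×3/15 = 30, 150×1/15 = 10, 150×2/15 = 20, 150×1/15 = 10.
black: (42 − 40)²/40 = 4/40 = 0.1000
white: (48 − 40)²/40 = 64/40 = 1.6000
red: (19 − 30)²/30 = 121/30 = 4.0333
yellow: (17 − 10)²/10 = 49/10 = 4.9000
blue: (22 − 20)²/20 = 4/20 = 0.2000
purple: (2 − 10)²/10 = 64/10 = 6.4000
Sum = 17.233

17.233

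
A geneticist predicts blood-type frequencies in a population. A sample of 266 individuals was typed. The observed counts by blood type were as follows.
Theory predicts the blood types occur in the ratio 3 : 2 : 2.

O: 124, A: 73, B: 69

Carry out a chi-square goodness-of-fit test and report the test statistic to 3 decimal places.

1.640

Ratio total = 7. Expected counts: 266×3/7 = 114, 266×2/7 = 76, 266×2/7 = 76.
χ² = (124−114)²/114 + (73−76)²/76 + (69−76)²/76
   = 0.8772 + 0.1184 + 0.6447
Sum = 1.640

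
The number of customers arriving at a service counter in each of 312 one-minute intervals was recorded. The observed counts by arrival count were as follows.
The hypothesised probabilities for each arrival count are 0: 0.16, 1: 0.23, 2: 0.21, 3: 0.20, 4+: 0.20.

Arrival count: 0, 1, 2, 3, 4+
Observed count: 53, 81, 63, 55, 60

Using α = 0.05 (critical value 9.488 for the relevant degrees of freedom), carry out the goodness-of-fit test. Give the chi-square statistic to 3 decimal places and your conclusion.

2.447; do not reject

Expected counts E_i = n·p_i: 312×0.16 = 49.92, 312×0.23 = 71.76, 312×0.21 = 65.52, 312×0.20 = 62.4, 312×0.20 = 62.4.
χ² = (53−49.92)²/49.92 + (81−71.76)²/71.76 + (63−65.52)²/65.52 + (55−62.4)²/62.4 + (60−62.4)²/62.4
   = 0.1900 + 1.1898 + 0.0969 + 0.8776 + 0.0923
Sum = 2.447
df = 4. Since 2.447 < 9.488, we do not reject H₀.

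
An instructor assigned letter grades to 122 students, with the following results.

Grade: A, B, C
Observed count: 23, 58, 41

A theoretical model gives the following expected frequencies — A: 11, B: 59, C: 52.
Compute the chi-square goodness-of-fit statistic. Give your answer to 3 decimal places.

15.435

cat         O        E   (O−E)²/E
A          23       11    13.0909
B          58       59     0.0169
C          41       52     2.3269
Sum = 15.435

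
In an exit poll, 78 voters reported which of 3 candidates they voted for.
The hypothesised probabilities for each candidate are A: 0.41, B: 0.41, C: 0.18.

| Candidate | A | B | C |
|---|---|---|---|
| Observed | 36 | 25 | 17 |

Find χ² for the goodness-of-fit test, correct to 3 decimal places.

2.653

Expected counts E_i = n·p_i: 78×0.41 = 31.98, 78×0.41 = 31.98, 78×0.18 = 14.04.
cat         O        E   (O−E)²/E
A          36    31.98     0.5053
B          25    31.98     1.5235
C          17    14.04     0.6240
Sum = 2.653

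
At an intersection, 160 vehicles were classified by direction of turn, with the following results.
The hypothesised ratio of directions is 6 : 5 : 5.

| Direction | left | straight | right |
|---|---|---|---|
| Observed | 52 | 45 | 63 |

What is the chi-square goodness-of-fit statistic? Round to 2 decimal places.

4.95

Ratio total = 16. Expected counts: 160×6/16 = 60, 160×5/16 = 50, 160×5/16 = 50.
cat           O        E   (O−E)²/E
left         52       60      1.067
straight     45       50      0.500
right        63       50      3.380
Sum = 4.95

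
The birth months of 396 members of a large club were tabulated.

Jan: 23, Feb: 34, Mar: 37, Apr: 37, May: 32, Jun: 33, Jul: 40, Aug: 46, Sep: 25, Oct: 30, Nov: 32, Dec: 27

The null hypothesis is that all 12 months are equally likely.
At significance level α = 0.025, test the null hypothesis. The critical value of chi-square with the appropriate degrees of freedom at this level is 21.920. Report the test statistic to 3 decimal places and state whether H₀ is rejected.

14.000; do not reject

Under H₀ each category has probability 1/12, so each expected count is 396/12 = 33.
χ² = (23−33)²/33 + (34−33)²/33 + (37−33)²/33 + (37−33)²/33 + (32−33)²/33 + (33−33)²/33 + (40−33)²/33 + (46−33)²/33 + (25−33)²/33 + (30−33)²/33 + (32−33)²/33 + (27−33)²/33
   = 3.0303 + 0.0303 + 0.4848 + 0.4848 + 0.0303 + 0.0000 + 1.4848 + 5.1212 + 1.9394 + 0.2727 + 0.0303 + 1.0909
Sum = 14.000
df = 11. Since 14.000 < 21.920, we do not reject H₀.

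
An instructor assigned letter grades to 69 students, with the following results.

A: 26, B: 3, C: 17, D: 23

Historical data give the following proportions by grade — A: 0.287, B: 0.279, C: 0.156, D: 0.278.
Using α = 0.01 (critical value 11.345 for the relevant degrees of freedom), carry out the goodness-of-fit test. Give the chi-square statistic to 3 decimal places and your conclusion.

Expected counts E_i = n·p_i: 69×0.287 = 19.803, 69×0.279 = 19.251, 69×0.156 = 10.764, 69×0.278 = 19.182.
cat         O        E   (O−E)²/E
A          26   19.803     1.9392
B           3   19.251    13.7185
C          17   10.764     3.6128
D          23   19.182     0.7599
Sum = 20.030
df = 3. Since 20.030 > 11.345, we reject H₀.

20.030; reject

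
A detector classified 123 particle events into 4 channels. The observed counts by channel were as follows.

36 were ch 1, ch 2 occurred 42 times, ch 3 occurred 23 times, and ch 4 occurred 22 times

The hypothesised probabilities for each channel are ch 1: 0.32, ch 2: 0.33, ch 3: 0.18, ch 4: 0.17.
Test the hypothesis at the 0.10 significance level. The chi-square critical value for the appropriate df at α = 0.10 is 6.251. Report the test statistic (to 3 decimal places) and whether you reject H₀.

Expected counts E_i = n·p_i: 123×0.32 = 39.36, 123×0.33 = 40.59, 123×0.18 = 22.14, 123×0.17 = 20.91.
ch 1: (36 − 39.36)²/39.36 = 11.2896/39.36 = 0.2868
ch 2: (42 − 40.59)²/40.59 = 1.9881/40.59 = 0.0490
ch 3: (23 − 22.14)²/22.14 = 0.7396/22.14 = 0.0334
ch 4: (22 − 20.91)²/20.91 = 1.1881/20.91 = 0.0568
Sum = 0.426
df = 3. Since 0.426 < 6.251, we do not reject H₀.

0.426; do not reject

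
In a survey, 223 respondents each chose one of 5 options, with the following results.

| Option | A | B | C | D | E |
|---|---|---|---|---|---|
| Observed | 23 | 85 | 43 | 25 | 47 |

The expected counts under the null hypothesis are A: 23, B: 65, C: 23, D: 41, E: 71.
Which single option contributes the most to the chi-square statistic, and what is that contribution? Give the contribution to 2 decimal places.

C, 17.39

cat         O        E   (O−E)²/E
A          23       23      0.000
B          85       65      6.154
C          43       23     17.391
D          25       41      6.244
E          47       71      8.113
The largest term is for C: 17.39.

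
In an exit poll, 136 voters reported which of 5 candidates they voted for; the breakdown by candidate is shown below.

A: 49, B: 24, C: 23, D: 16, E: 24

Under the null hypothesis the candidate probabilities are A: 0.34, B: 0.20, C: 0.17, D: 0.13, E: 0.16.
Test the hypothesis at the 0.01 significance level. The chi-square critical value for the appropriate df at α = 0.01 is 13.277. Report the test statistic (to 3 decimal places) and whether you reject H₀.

Expected counts E_i = n·p_i: 136×0.34 = 46.24, 136×0.20 = 27.2, 136×0.17 = 23.12, 136×0.13 = 17.68, 136×0.16 = 21.76.
A: (49 − 46.24)²/46.24 = 7.6176/46.24 = 0.1647
B: (24 − 27.2)²/27.2 = 10.24/27.2 = 0.3765
C: (23 − 23.12)²/23.12 = 0.0144/23.12 = 0.0006
D: (16 − 17.68)²/17.68 = 2.8224/17.68 = 0.1596
E: (24 − 21.76)²/21.76 = 5.0176/21.76 = 0.2306
Sum = 0.932
df = 4. Since 0.932 < 13.277, we do not reject H₀.

0.932; do not reject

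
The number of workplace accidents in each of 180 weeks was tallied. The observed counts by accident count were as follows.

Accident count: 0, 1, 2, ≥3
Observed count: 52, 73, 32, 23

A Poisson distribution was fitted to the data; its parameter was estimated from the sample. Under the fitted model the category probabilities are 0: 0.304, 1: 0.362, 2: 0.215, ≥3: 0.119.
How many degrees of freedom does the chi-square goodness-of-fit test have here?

There are k = 4 categories and 1 parameter estimated from the data, so df = 4 − 1 − 1 = 2.

2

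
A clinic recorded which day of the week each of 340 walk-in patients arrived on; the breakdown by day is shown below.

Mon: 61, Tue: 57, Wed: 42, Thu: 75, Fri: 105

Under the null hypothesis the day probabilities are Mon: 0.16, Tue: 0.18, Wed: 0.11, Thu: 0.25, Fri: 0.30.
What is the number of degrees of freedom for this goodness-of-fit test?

There are k = 5 categories and no parameters were estimated from the data, so df = 5 − 1 = 4.

4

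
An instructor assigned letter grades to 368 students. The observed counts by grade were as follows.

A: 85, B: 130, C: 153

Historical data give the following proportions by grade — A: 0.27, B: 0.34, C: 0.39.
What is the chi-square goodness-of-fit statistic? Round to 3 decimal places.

Expected counts E_i = n·p_i: 368×0.27 = 99.36, 368×0.34 = 125.12, 368×0.39 = 143.52.
A: (85 − 99.36)²/99.36 = 206.2096/99.36 = 2.0754
B: (130 − 125.12)²/125.12 = 23.8144/125.12 = 0.1903
C: (153 − 143.52)²/143.52 = 89.8704/143.52 = 0.6262
Sum = 2.892

2.892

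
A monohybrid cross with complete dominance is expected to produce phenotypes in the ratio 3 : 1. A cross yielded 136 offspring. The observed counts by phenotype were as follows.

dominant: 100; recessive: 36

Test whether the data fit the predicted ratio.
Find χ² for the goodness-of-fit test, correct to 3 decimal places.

Ratio total = 4. Expected counts: 136×3/4 = 102, 136×1/4 = 34.
dominant: (100 − 102)²/102 = 4/102 = 0.0392
recessive: (36 − 34)²/34 = 4/34 = 0.1176
Sum = 0.157

0.157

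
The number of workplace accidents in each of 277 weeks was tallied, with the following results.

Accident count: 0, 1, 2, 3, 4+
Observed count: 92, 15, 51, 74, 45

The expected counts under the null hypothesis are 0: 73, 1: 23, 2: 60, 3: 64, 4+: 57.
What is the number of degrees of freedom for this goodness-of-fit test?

There are k = 5 categories and no parameters were estimated from the data, so df = 5 − 1 = 4.

4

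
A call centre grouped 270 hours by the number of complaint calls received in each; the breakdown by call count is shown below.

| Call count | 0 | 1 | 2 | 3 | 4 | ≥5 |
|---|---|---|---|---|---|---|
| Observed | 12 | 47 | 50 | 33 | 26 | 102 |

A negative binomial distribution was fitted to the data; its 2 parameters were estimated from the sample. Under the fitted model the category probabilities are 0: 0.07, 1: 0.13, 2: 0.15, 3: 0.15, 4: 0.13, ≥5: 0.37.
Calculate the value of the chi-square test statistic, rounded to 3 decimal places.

12.574

Expected counts E_i = n·p_i: 270×0.07 = 18.9, 270×0.13 = 35.1, 270×0.15 = 40.5, 270×0.15 = 40.5, 270×0.13 = 35.1, 270×0.37 = 99.9.
0: (12 − 18.9)²/18.9 = 47.61/18.9 = 2.5190
1: (47 − 35.1)²/35.1 = 141.61/35.1 = 4.0345
2: (50 − 40.5)²/40.5 = 90.25/40.5 = 2.2284
3: (33 − 40.5)²/40.5 = 56.25/40.5 = 1.3889
4: (26 − 35.1)²/35.1 = 82.81/35.1 = 2.3593
≥5: (102 − 99.9)²/99.9 = 4.41/99.9 = 0.0441
Sum = 12.574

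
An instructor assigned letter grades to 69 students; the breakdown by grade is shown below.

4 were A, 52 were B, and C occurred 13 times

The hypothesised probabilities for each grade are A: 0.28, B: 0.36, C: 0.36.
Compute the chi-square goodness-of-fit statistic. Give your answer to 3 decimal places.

47.488

Expected counts E_i = n·p_i: 69×0.28 = 19.32, 69×0.36 = 24.84, 69×0.36 = 24.84.
cat         O        E   (O−E)²/E
A           4    19.32    12.1482
B          52    24.84    29.6967
C          13    24.84     5.6435
Sum = 47.488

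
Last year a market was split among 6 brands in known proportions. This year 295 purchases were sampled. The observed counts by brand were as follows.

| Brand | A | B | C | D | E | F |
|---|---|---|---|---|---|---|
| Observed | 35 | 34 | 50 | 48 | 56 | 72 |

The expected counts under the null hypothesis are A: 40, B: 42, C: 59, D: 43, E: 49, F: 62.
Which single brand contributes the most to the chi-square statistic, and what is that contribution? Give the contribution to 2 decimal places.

cat         O        E   (O−E)²/E
A          35       40      0.625
B          34       42      1.524
C          50       59      1.373
D          48       43      0.581
E          56       49      1.000
F          72       62      1.613
The largest term is for F: 1.61.

F, 1.61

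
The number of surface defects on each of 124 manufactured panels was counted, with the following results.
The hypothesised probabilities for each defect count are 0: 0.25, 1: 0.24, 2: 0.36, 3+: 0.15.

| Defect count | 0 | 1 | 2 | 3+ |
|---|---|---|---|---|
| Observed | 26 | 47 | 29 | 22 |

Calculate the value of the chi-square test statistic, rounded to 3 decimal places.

Expected counts E_i = n·p_i: 124×0.25 = 31, 124×0.24 = 29.76, 124×0.36 = 44.64, 124×0.15 = 18.6.
χ² = (26−31)²/31 + (47−29.76)²/29.76 + (29−44.64)²/44.64 + (22−18.6)²/18.6
   = 0.8065 + 9.9872 + 5.4796 + 0.6215
Sum = 16.895

16.895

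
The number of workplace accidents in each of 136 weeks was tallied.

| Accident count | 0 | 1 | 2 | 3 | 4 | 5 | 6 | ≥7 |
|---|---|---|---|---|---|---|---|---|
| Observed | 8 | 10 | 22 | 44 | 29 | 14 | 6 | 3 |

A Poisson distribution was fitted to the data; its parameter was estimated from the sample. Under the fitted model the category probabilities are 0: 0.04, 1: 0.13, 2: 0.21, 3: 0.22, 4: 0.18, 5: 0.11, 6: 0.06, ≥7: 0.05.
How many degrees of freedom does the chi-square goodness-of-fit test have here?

There are k = 8 categories and 1 parameter estimated from the data, so df = 8 − 1 − 1 = 6.

6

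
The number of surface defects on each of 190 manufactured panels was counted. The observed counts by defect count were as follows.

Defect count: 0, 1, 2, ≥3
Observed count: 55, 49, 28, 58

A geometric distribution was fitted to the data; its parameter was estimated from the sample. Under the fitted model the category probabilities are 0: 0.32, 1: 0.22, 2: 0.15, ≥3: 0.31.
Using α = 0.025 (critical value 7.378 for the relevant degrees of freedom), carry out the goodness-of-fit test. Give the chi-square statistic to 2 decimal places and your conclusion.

1.82; do not reject

Expected counts E_i = n·p_i: 190×0.32 = 60.8, 190×0.22 = 41.8, 190×0.15 = 28.5, 190×0.31 = 58.9.
χ² = (55−60.8)²/60.8 + (49−41.8)²/41.8 + (28−28.5)²/28.5 + (58−58.9)²/58.9
   = 0.553 + 1.240 + 0.009 + 0.014
Sum = 1.82
df = 2. Since 1.82 < 7.378, we do not reject H₀.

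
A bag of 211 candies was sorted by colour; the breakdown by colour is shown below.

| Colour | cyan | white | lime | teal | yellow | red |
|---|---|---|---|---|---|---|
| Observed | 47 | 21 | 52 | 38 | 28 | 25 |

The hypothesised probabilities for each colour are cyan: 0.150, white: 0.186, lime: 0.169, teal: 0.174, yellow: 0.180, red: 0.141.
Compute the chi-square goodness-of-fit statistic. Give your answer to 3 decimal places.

26.842

Expected counts E_i = n·p_i: 211×0.150 = 31.65, 211×0.186 = 39.246, 211×0.169 = 35.659, 211×0.174 = 36.714, 211×0.180 = 37.98, 211×0.141 = 29.751.
cat         O        E   (O−E)²/E
cyan       47    31.65     7.4446
white      21   39.246     8.4828
lime       52   35.659     7.4884
teal       38   36.714     0.0450
yellow     28    37.98     2.6224
red        25   29.751     0.7587
Sum = 26.842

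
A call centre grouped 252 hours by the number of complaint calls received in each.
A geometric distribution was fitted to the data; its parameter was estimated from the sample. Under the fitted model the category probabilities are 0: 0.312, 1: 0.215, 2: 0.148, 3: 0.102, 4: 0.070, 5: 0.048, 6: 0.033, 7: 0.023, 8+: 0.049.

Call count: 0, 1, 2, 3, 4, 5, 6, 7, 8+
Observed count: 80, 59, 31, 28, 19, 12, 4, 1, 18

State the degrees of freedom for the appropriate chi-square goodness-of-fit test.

There are k = 9 categories and 1 parameter estimated from the data, so df = 9 − 1 − 1 = 7.

7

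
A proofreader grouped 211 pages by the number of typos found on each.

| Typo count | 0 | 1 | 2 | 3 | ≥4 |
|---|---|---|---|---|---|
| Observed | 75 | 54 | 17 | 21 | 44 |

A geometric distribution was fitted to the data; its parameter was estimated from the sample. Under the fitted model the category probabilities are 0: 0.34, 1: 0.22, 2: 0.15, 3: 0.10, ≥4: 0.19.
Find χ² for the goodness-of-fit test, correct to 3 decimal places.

8.549

Expected counts E_i = n·p_i: 211×0.34 = 71.74, 211×0.22 = 46.42, 211×0.15 = 31.65, 211×0.10 = 21.1, 211×0.19 = 40.09.
cat         O        E   (O−E)²/E
0          75    71.74     0.1481
1          54    46.42     1.2378
2          17    31.65     6.7811
3          21     21.1     0.0005
≥4         44    40.09     0.3813
Sum = 8.549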